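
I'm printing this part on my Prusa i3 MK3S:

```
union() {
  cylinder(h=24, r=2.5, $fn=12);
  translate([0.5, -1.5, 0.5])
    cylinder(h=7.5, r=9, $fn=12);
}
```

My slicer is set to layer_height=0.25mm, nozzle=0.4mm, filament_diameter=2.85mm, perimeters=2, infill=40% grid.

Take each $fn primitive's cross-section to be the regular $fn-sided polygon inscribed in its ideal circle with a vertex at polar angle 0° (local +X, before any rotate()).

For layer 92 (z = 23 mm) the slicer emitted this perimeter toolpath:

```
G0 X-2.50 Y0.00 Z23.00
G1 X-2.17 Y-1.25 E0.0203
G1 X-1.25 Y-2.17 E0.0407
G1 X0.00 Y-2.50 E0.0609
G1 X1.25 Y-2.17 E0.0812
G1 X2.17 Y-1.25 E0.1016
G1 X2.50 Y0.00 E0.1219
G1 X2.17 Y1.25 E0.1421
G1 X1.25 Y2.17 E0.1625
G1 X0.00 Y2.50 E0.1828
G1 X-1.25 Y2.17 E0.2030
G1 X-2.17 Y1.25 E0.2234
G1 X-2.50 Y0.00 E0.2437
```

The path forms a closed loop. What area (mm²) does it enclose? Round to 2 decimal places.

18.79 mm²

Apply the shoelace formula to the sequence of (X, Y) vertices; enclosed area = 18.79 mm².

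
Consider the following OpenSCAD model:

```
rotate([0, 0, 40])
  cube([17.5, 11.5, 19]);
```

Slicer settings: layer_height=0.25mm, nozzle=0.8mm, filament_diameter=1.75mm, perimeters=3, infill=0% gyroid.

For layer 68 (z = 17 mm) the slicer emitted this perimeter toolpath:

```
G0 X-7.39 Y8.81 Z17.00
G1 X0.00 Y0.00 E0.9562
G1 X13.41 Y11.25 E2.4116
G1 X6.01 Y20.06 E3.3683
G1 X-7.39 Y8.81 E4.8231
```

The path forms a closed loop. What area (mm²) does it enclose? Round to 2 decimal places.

201.29 mm²

Apply the shoelace formula to the sequence of (X, Y) vertices; enclosed area = 201.29 mm².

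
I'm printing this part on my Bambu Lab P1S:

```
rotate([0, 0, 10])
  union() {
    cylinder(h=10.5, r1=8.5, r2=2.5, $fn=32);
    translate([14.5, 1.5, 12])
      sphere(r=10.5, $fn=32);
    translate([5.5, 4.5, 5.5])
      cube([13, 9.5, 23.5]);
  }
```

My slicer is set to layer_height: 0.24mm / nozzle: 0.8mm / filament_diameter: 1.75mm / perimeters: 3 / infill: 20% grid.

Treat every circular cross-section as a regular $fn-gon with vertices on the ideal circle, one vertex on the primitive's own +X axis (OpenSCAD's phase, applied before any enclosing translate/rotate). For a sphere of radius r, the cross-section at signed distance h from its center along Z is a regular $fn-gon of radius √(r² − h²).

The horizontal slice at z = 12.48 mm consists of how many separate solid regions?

At z = 12.48 mm: the cone is not intersected at this z (z outside [0, 10.5]); the r=10.5 sphere at (14.5, 1.5) contributes a regular 32-gon of circumradius √(10.5²−0.48²) = 10.489; the cube at (5.5, 4.5) is present — its section is the full 13×9.5 rectangle; Taking the union: the regions partially overlap (shared area 82.40 mm²), so overlapping operands fuse into one piece — 1 connected region; (rotated 10° about Z; rotation is an isometry so areas/perimeters/island counts are preserved). The result has 1 disconnected region.

1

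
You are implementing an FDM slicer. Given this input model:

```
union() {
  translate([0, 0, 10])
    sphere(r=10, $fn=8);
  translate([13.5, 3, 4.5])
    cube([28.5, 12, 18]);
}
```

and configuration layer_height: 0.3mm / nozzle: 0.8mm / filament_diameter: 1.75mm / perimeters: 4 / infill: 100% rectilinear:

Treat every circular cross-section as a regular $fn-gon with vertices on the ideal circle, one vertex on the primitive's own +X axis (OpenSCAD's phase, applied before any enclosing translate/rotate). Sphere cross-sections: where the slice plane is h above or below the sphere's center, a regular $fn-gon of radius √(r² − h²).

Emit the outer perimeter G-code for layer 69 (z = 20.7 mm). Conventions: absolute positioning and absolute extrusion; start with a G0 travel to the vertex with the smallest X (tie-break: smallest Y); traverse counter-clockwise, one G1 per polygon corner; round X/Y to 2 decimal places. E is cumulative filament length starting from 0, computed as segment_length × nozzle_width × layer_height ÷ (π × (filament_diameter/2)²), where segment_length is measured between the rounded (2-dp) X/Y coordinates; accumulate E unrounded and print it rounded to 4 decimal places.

G0 X13.50 Y3.00 Z20.70
G1 X42.00 Y3.00 E2.8437
G1 X42.00 Y15.00 E4.0411
G1 X13.50 Y15.00 E6.8848
G1 X13.50 Y3.00 E8.0822

At z = 20.7 mm: the sphere does not reach this height (|z−center|=10.700 > r=10); the cube at (13.5, 3) is present — its section is the full 28.5×12 rectangle; Merging all regions: only the 28.5×12 cube at (13.5, 3) is present, so the union is just that shape — 1 connected region. The outline is a single polygon with 4 vertices. Extrusion per mm of travel: 0.8 × 0.3 / (π × 0.875²) = 0.099780. Accumulating E over each segment gives final E = 8.0822.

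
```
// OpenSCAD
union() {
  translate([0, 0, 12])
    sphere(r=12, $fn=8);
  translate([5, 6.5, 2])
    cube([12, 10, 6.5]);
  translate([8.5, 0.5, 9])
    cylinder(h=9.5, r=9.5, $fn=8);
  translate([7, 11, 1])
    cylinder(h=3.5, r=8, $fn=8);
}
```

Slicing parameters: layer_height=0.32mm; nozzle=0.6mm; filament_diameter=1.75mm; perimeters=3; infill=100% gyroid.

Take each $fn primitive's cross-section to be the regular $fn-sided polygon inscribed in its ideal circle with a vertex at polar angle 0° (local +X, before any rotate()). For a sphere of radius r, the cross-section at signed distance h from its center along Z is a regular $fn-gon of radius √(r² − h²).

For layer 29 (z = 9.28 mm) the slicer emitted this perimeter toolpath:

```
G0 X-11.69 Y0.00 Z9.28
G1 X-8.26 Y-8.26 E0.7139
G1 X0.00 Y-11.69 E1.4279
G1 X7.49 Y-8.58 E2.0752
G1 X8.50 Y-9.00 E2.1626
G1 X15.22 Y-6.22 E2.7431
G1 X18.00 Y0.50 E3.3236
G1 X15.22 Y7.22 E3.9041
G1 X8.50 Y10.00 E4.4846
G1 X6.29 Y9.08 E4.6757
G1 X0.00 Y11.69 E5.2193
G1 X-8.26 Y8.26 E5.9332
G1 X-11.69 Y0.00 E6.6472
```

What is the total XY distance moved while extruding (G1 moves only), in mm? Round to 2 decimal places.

83.27 mm

Sum the Euclidean lengths of each G1 segment: total = 83.27 mm.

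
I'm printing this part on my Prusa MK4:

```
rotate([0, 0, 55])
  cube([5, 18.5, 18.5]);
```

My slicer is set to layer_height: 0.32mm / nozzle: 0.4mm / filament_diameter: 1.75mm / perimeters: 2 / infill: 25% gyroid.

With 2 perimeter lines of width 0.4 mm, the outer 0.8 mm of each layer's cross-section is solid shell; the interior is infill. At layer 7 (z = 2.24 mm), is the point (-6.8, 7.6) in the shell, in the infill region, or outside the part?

At z = 2.24 mm: the 5×18.5 cube contributes its full rectangle; (whole slice rotated 55° about Z — lengths, areas and connectivity unchanged). Overall, the cross-section is a single solid region. Undo the 55° rotation: the query point maps to (2.325, 9.929) in the un-rotated model frame. The nearest boundary edge runs (0.00, 18.50)→(0.00, 0.00); distance from the point to it = 2.33 mm. The point is inside the cross-section and 2.33 mm from the nearest boundary — more than the 0.8 mm shell width (2 × 0.4), so it's in the infill interior.

infill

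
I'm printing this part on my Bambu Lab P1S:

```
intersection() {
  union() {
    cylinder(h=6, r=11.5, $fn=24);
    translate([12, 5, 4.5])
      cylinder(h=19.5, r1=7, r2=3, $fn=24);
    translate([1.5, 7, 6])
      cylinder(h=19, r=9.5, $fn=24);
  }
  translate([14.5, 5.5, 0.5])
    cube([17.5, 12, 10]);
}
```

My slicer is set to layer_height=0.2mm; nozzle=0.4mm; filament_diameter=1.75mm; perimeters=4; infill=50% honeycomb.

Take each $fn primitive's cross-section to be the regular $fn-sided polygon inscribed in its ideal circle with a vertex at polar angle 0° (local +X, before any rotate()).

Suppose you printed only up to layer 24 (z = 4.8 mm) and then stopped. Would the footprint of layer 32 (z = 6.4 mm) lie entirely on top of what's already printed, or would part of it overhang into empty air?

Compare the two slices. At z = 4.8: the cylinder: section is a regular 24-gon, circumradius r=11.5 (area = (24/2)·11.500²·sin(360°/24) = 410.75 mm²); the cone at (12, 5) contributes a regular 24-gon of circumradius 6.938 (interpolated between r1=7 and r2=3 at t=0.015) (area = (24/2)·6.938²·sin(360°/24) = 149.52 mm²); the cylinder at (1.5, 7) is absent (z outside [6, 25]); Combining (union): the regions partially overlap — summed areas 560.27 mm² minus the doubly-counted overlap 45.23 mm² gives 515.04 mm² — area = 515.04 mm²; the cube at (14.5, 5.5) is present — its section is the full 17.5×12 rectangle (area 210.00 mm²); Keeping only the common overlap: the 17.5×12 cube at (14.5, 5.5) partially overlaps the result so far; clipping to the common part keeps 18.31 mm² — area = 18.31 mm². At z = 6.4: the cylinder is absent (z outside [0, 6]); the cone at (12, 5): at t=0.097 of its height the radius interpolates to r₁+(r₂−r₁)t = 6.610, giving a regular 24-gon of that circumradius (area = (24/2)·6.610²·sin(360°/24) = 135.71 mm²); the r=9.5 cylinder at (1.5, 7) gives a regular 24-gon of circumradius 9.5 (constant along its height) (area = (24/2)·9.500²·sin(360°/24) = 280.30 mm²); Combining (union): the regions partially overlap — summed areas 416.01 mm² minus the doubly-counted overlap 42.88 mm² gives 373.13 mm² — area = 373.13 mm²; the 17.5×12 cube at (14.5, 5.5) contributes its full rectangle (area 210.00 mm²); After intersecting: the 17.5×12 cube at (14.5, 5.5) partially overlaps the result so far; clipping to the common part keeps 15.86 mm² — area = 15.86 mm². Checking containment: the cross-section at z = 6.4 is a subset of the cross-section at z = 4.8.

entirely on top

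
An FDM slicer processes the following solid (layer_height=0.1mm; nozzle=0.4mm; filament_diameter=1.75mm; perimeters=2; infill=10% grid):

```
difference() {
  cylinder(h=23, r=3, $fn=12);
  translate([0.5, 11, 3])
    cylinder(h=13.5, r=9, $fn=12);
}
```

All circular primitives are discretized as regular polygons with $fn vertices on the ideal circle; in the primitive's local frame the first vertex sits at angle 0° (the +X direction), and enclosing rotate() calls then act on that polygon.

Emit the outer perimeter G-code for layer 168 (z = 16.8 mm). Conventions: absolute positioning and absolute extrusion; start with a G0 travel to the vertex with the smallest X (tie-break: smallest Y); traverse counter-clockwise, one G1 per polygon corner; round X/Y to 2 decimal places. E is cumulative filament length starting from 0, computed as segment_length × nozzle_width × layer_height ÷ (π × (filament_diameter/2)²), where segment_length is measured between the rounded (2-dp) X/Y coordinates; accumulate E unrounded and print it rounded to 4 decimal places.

At z = 16.8 mm: the cylinder: section is a regular 12-gon, circumradius r=3; the cylinder at (0.5, 11) does not reach this height (z outside [3, 16.5]); Subtracting the remaining from the first: none of the subtracted shapes is present at this height, so the r=3 cylinder is unchanged — 1 connected region. The outline is a single polygon with 12 vertices. Extrusion per mm of travel: 0.4 × 0.1 / (π × 0.875²) = 0.016630. Accumulating E over each segment gives final E = 0.3100.

G0 X-3.00 Y0.00 Z16.80
G1 X-2.60 Y-1.50 E0.0258
G1 X-1.50 Y-2.60 E0.0517
G1 X0.00 Y-3.00 E0.0775
G1 X1.50 Y-2.60 E0.1033
G1 X2.60 Y-1.50 E0.1292
G1 X3.00 Y0.00 E0.1550
G1 X2.60 Y1.50 E0.1808
G1 X1.50 Y2.60 E0.2067
G1 X0.00 Y3.00 E0.2325
G1 X-1.50 Y2.60 E0.2583
G1 X-2.60 Y1.50 E0.2842
G1 X-3.00 Y0.00 E0.3100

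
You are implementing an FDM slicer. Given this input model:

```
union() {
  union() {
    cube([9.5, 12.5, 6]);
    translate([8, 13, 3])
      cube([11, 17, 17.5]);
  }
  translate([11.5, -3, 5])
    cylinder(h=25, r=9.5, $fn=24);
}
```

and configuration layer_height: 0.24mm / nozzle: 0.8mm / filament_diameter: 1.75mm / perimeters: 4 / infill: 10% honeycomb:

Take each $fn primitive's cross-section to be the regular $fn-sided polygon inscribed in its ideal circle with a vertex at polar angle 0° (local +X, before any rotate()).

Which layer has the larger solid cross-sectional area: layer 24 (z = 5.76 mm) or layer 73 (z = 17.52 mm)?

Layer 24 (z = 5.76): the cube is present — its section is the full 9.5×12.5 rectangle (area 118.75 mm²); the cube at (8, 13) (footprint 11×17) is included at this height (area 187.00 mm²); Combining (union): the 2 present regions are separate (no shared area or edge), so areas and boundary lengths simply add and each stays a separate island — area = 305.75 mm²; the cylinder at (11.5, -3): section is a regular 24-gon, circumradius r=9.5 (area = (24/2)·9.500²·sin(360°/24) = 280.30 mm²); Taking the union: the regions partially overlap — summed areas 586.05 mm² minus the doubly-counted overlap 29.47 mm² gives 556.58 mm² — area = 556.58 mm². So its area = 556.58 mm². Layer 73 (z = 17.52): the cube is not intersected at this z (z outside [0, 6]); the 11×17 cube at (8, 13) contributes its full rectangle (area 187.00 mm²); Merging all regions: only the 11×17 cube at (8, 13) is present, so the union is just that shape — area = 187.00 mm²; the r=9.5 cylinder at (11.5, -3) contributes a regular 24-gon of circumradius 9.5 (area = (24/2)·9.500²·sin(360°/24) = 280.30 mm²); Taking the union: the 2 present regions are separate (no shared area or edge), so areas and boundary lengths simply add and each stays a separate island — area = 467.30 mm². So its area = 467.30 mm². Layer 24 is larger (556.58 vs 467.30 mm²).

layer 24 (z = 5.76 mm)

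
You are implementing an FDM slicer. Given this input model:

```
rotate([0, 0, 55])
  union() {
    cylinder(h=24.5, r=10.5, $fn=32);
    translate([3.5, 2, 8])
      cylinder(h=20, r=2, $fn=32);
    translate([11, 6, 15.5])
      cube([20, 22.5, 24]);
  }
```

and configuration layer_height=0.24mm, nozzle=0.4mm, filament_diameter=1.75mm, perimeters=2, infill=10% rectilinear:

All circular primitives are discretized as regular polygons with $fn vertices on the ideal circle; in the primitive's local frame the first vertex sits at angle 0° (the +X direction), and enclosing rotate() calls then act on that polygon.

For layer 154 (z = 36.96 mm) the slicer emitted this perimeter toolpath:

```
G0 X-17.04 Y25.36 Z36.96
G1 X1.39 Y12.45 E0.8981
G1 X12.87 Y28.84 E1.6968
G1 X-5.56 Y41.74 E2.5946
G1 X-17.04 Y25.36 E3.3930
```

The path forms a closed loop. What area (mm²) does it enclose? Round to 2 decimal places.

Apply the shoelace formula to the sequence of (X, Y) vertices; enclosed area = 450.12 mm².

450.12 mm²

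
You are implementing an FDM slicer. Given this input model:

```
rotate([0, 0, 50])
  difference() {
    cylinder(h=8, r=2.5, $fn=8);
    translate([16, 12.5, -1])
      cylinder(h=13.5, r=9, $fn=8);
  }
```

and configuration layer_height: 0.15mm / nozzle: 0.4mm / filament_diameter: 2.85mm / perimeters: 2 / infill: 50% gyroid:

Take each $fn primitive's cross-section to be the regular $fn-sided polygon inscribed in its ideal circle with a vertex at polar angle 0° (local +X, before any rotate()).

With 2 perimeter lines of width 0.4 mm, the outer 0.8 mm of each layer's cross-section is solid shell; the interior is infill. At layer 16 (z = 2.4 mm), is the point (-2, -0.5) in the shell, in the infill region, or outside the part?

At z = 2.4 mm: the r=2.5 cylinder contributes a regular 8-gon of circumradius 2.5; the r=9 cylinder at (16, 12.5) gives a regular 8-gon of circumradius 9 (constant along its height); Subtracting the remaining from the first: starting from the r=2.5 cylinder, the r=9 cylinder at (16, 12.5) misses the remaining region (no effect) — 1 connected region; (rotated 50° about Z; rotation is an isometry so areas/perimeters/island counts are preserved). Overall, the cross-section is a single solid region. Undo the 50° rotation: the query point maps to (-1.669, 1.211) in the un-rotated model frame. The nearest boundary edge runs (-2.50, 0.00)→(-1.77, 1.77); distance from the point to it = 0.30 mm. The point is inside the cross-section, 0.30 mm from the nearest boundary — within the 0.8 mm shell band (2 × 0.4).

shell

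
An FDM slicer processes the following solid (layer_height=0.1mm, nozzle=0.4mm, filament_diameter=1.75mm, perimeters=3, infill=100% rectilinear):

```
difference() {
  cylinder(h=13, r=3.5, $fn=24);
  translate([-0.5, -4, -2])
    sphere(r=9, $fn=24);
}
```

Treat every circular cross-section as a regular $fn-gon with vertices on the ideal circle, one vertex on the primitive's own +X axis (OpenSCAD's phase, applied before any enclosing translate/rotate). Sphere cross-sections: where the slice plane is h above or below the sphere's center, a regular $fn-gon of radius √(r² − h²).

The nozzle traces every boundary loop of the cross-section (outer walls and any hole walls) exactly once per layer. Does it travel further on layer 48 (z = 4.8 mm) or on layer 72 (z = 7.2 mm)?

layer 72 (z = 7.2 mm)

Layer 48 (z = 4.8): the r=3.5 cylinder gives a regular 24-gon of circumradius 3.5 (constant along its height) (perimeter = 2·24·3.500·sin(180°/24) = 21.93 mm); the r=9 sphere at (-0.5, -4) contributes a regular 24-gon of circumradius √(9²−6.8²) = 5.896 (perimeter = 2·24·5.896·sin(180°/24) = 36.94 mm); Taking the first minus the rest: starting from the r=3.5 cylinder, the r=9 sphere at (-0.5, -4) partially overlaps it — only the 29.18 mm² overlap (of its 107.96 mm²) is removed, clipping the outline — boundary = 16.65 mm. So its perimeter = 16.65 mm. Layer 72 (z = 7.2): the r=3.5 cylinder contributes a regular 24-gon of circumradius 3.5 (perimeter = 2·24·3.500·sin(180°/24) = 21.93 mm); the sphere at (-0.5, -4) does not reach this height (|z−center|=9.200 > r=9); Taking the first minus the rest: none of the subtracted shapes is present at this height, so the r=3.5 cylinder is unchanged — boundary = 21.93 mm. So its perimeter = 21.93 mm. Layer 72 is larger (21.93 vs 16.65 mm).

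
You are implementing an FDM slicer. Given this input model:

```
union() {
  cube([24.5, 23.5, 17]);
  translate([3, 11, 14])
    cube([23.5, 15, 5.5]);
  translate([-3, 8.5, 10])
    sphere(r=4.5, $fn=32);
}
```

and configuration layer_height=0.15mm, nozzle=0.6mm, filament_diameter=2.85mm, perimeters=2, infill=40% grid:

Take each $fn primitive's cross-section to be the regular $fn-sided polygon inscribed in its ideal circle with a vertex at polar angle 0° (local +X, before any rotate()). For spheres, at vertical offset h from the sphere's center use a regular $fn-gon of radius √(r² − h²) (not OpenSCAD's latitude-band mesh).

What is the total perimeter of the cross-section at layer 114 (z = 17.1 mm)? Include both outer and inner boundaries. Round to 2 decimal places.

At z = 17.1 mm: the cube does not reach this height (z outside [0, 17]); the cube at (3, 11) is present — its section is the full 23.5×15 rectangle (perimeter 77.00 mm); the sphere at (-3, 8.5) is not intersected at this z (|z−center|=7.100 > r=4.5); Merging all regions: only the 23.5×15 cube at (3, 11) is present, so the union is just that shape — boundary = 77.00 mm. Overall, the cross-section is a single solid region. Total boundary length (outer) = 77.00 mm.

77.00 mm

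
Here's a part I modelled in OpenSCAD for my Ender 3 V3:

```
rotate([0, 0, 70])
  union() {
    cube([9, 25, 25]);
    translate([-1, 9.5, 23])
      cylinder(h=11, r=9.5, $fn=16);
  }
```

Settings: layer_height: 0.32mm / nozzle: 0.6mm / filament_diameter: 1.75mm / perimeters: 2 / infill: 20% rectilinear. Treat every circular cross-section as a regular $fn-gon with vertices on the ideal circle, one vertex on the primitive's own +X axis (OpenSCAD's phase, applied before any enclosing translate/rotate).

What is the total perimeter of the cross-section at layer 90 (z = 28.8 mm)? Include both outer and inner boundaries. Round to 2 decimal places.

At z = 28.8 mm: the cube is absent (z outside [0, 25]); the cylinder at (-1, 9.5): section is a regular 16-gon, circumradius r=9.5 (perimeter = 2·16·9.500·sin(180°/16) = 59.31 mm); Combining (union): only the r=9.5 cylinder at (-1, 9.5) is present, so the union is just that shape — boundary = 59.31 mm; (whole slice rotated 70° about Z — lengths, areas and connectivity unchanged). Overall, the cross-section is a single solid region. Total boundary length (outer) = 59.31 mm.

59.31 mm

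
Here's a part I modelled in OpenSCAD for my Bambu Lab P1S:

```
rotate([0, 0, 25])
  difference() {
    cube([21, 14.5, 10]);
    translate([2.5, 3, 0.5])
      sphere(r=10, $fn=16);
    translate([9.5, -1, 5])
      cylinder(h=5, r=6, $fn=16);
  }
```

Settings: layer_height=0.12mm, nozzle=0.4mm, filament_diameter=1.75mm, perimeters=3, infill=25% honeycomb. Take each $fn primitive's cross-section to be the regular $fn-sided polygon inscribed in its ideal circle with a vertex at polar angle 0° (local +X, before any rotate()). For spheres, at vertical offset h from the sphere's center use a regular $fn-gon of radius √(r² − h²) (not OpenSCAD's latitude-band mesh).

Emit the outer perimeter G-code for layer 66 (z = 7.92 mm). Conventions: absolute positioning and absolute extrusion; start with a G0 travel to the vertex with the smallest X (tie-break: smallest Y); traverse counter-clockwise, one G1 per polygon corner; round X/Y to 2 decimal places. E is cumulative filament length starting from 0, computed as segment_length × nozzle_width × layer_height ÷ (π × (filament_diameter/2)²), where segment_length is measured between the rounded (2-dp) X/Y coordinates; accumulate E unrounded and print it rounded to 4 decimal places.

At z = 7.92 mm: the 21×14.5 cube contributes its full rectangle; the r=10 sphere at (2.5, 3) contributes a regular 16-gon of circumradius √(10²−7.42²) = 6.704; the cylinder at (9.5, -1): section is a regular 16-gon, circumradius r=6; Subtracting the remaining from the first: starting from the 21×14.5 cube, the r=10 sphere at (2.5, 3) partially overlaps it — only the 77.21 mm² overlap (of its 137.59 mm²) is removed, clipping the outline; the r=6 cylinder at (9.5, -1) partially overlaps it — only the 24.42 mm² overlap (of its 110.21 mm²) is removed, clipping the outline — 1 connected region; (rotated 25° about Z; rotation is an isometry so areas/perimeters/island counts are preserved). The outline is a single polygon with 14 vertices. Extrusion per mm of travel: 0.4 × 0.12 / (π × 0.875²) = 0.019956. Accumulating E over each segment gives final E = 1.3298.

G0 X-6.13 Y13.14 Z7.92
G1 X-3.89 Y8.34 E0.1057
G1 X-1.84 Y9.85 E0.1565
G1 X0.71 Y10.47 E0.2089
G1 X3.29 Y10.08 E0.2610
G1 X5.53 Y8.72 E0.3133
G1 X5.95 Y8.14 E0.3275
G1 X6.50 Y8.55 E0.3412
G1 X8.77 Y9.10 E0.3878
G1 X11.08 Y8.75 E0.4345
G1 X13.09 Y7.53 E0.4814
G1 X13.87 Y6.47 E0.5077
G1 X19.03 Y8.87 E0.6212
G1 X12.90 Y22.02 E0.9108
G1 X-6.13 Y13.14 E1.3298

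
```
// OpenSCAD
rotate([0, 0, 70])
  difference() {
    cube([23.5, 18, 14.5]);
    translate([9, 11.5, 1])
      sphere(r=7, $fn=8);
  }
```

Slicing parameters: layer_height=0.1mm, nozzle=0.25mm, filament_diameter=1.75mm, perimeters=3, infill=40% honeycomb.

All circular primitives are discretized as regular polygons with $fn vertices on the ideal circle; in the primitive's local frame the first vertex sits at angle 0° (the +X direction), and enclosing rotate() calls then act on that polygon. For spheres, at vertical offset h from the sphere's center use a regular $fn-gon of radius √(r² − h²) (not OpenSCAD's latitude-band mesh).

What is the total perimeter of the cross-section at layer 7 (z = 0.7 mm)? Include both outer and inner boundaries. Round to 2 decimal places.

At z = 0.7 mm: the cube is present — its section is the full 23.5×18 rectangle (perimeter 83.00 mm); the r=7 sphere at (9, 11.5) slices to a regular 8-gon of circumradius 6.994 (√(r²−h²) with h=0.3 from center) (perimeter = 2·8·6.994·sin(180°/8) = 42.82 mm); Taking the first minus the rest: starting from the 23.5×18 cube, the r=7 sphere at (9, 11.5) partially overlaps it — only the 137.75 mm² overlap (of its 138.34 mm²) is removed, clipping the outline — boundary = 120.86 mm; (rotated 70° about Z; rotation is an isometry so areas/perimeters/island counts are preserved). Overall, the cross-section is a single solid region. Total boundary length (outer) = 120.86 mm.

120.86 mm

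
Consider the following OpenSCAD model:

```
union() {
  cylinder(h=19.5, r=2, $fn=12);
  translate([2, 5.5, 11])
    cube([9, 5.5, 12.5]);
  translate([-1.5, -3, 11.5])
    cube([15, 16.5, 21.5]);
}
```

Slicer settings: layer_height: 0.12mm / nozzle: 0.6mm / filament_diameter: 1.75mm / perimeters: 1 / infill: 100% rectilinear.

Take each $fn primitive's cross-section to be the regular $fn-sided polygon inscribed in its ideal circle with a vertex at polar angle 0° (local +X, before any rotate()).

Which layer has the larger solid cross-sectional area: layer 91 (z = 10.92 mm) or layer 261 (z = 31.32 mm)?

layer 261 (z = 31.32 mm)

Layer 91 (z = 10.92): the cylinder: section is a regular 12-gon, circumradius r=2 (area = (12/2)·2.000²·sin(360°/12) = 12.00 mm²); the cube at (2, 5.5) is not intersected at this z (z outside [11, 23.5]); the cube at (-1.5, -3) does not reach this height (z outside [11.5, 33]); Combining (union): only the r=2 cylinder is present, so the union is just that shape — area = 12.00 mm². So its area = 12.00 mm². Layer 261 (z = 31.32): the cylinder does not reach this height (z outside [0, 19.5]); the cube at (2, 5.5) is absent (z outside [11, 23.5]); the cube at (-1.5, -3) (footprint 15×16.5) is included at this height (area 247.50 mm²); Combining (union): only the 15×16.5 cube at (-1.5, -3) is present, so the union is just that shape — area = 247.50 mm². So its area = 247.50 mm². Layer 261 is larger (247.50 vs 12.00 mm²).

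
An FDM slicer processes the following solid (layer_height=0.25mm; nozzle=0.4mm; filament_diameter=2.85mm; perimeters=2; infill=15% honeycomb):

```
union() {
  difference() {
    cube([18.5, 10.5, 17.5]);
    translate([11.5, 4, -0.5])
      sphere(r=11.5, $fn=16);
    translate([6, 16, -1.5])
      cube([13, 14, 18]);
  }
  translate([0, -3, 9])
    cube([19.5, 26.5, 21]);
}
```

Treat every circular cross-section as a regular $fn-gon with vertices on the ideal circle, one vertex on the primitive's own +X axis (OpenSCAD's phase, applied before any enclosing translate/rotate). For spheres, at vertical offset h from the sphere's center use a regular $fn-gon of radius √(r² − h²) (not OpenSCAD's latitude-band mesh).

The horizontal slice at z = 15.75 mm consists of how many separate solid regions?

At z = 15.75 mm: the 18.5×10.5 cube contributes its full rectangle; the sphere at (11.5, 4) is absent (|z−center|=16.250 > r=11.5); the cube at (6, 16) (footprint 13×14) is included at this height; Subtracting the remaining from the first: starting from the 18.5×10.5 cube, the 13×14 cube at (6, 16) misses the remaining region (no effect) — 1 connected region; the 19.5×26.5 cube at (0, -3) contributes its full rectangle; Combining (union): that combined region lies entirely inside the 19.5×26.5 cube at (0, -3), so the union is just the 19.5×26.5 cube at (0, -3) — 1 connected region. The result has 1 disconnected region.

1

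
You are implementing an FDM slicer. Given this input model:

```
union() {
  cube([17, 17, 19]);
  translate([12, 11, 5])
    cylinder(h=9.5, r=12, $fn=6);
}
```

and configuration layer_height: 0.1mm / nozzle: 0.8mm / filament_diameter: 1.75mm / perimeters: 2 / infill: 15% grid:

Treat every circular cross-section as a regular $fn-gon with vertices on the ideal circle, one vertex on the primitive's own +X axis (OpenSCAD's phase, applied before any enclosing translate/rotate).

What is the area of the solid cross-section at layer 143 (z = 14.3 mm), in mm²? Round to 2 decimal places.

426.02 mm²

At z = 14.3 mm: the cube is present — its section is the full 17×17 rectangle (area 289.00 mm²); the cylinder at (12, 11): section is a regular 6-gon, circumradius r=12 (area = (6/2)·12.000²·sin(360°/6) = 374.12 mm²); Merging all regions: the regions partially overlap — summed areas 663.12 mm² minus the doubly-counted overlap 237.10 mm² gives 426.02 mm² — area = 426.02 mm². Overall, the cross-section is a single solid region. Net area = 426.02 mm².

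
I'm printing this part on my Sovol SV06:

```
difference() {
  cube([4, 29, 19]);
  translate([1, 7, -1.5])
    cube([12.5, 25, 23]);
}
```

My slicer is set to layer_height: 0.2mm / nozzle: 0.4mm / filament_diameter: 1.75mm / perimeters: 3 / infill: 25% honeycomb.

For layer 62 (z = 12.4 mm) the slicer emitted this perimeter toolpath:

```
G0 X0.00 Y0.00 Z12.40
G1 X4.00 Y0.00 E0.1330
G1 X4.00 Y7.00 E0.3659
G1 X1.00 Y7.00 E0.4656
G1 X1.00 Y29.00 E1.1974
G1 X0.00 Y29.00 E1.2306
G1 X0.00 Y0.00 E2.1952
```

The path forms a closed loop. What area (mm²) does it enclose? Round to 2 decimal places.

50.00 mm²

Apply the shoelace formula to the sequence of (X, Y) vertices; enclosed area = 50.00 mm².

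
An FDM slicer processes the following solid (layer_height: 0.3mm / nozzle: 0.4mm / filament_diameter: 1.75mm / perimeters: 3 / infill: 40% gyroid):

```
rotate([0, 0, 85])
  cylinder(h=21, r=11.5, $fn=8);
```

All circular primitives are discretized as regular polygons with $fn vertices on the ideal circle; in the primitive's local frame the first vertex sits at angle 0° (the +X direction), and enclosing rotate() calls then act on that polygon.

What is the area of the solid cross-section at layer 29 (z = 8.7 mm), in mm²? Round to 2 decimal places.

At z = 8.7 mm: the r=11.5 cylinder gives a regular 8-gon of circumradius 11.5 (constant along its height) (area = (8/2)·11.500²·sin(360°/8) = 374.06 mm²); (whole slice rotated 85° about Z — lengths, areas and connectivity unchanged). Overall, the cross-section is a single solid region. Net area = 374.06 mm².

374.06 mm²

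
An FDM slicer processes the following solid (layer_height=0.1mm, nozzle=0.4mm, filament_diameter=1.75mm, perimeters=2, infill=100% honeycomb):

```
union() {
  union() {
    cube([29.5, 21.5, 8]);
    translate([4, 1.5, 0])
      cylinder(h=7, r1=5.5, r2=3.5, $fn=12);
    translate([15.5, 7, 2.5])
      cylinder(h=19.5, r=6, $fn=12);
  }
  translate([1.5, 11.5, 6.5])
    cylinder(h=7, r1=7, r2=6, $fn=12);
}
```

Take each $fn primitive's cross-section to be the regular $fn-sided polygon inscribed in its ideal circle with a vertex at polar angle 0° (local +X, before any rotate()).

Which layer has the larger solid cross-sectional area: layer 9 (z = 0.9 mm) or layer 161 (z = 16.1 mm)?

layer 9 (z = 0.9 mm)

Layer 9 (z = 0.9): the cube is present — its section is the full 29.5×21.5 rectangle (area 634.25 mm²); the cone at (4, 1.5) contributes a regular 12-gon of circumradius 5.243 (interpolated between r1=5.5 and r2=3.5 at t=0.129) (area = (12/2)·5.243²·sin(360°/12) = 82.46 mm²); the cylinder at (15.5, 7) is not intersected at this z (z outside [2.5, 22]); Combining (union): the regions partially overlap — summed areas 716.71 mm² minus the doubly-counted overlap 52.31 mm² gives 664.40 mm² — area = 664.40 mm²; the cone at (1.5, 11.5) does not reach this height (z outside [6.5, 13.5]); Taking the union: only the result so far is present, so the union is just that shape — area = 664.40 mm². So its area = 664.40 mm². Layer 161 (z = 16.1): the cube is not intersected at this z (z outside [0, 8]); the cone at (4, 1.5) does not reach this height (z outside [0, 7]); the r=6 cylinder at (15.5, 7) gives a regular 12-gon of circumradius 6 (constant along its height) (area = (12/2)·6.000²·sin(360°/12) = 108.00 mm²); Combining (union): only the r=6 cylinder at (15.5, 7) is present, so the union is just that shape — area = 108.00 mm²; the cone at (1.5, 11.5) is absent (z outside [6.5, 13.5]); Combining (union): only that combined region is present, so the union is just that shape — area = 108.00 mm². So its area = 108.00 mm². Layer 9 is larger (664.40 vs 108.00 mm²).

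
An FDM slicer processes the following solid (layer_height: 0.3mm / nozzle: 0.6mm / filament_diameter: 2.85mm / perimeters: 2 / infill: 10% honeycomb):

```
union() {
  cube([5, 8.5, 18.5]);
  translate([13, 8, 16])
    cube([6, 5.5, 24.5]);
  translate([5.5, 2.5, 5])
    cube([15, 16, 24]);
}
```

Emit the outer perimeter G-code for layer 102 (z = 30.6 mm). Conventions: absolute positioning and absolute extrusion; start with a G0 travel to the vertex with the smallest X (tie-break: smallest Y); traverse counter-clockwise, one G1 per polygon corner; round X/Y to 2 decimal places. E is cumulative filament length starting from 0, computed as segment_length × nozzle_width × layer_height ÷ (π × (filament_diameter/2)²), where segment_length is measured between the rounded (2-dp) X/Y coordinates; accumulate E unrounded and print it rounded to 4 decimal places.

G0 X13.00 Y8.00 Z30.60
G1 X19.00 Y8.00 E0.1693
G1 X19.00 Y13.50 E0.3245
G1 X13.00 Y13.50 E0.4938
G1 X13.00 Y8.00 E0.6490

At z = 30.6 mm: the cube is absent (z outside [0, 18.5]); the cube at (13, 8) (footprint 6×5.5) is included at this height; the cube at (5.5, 2.5) is not intersected at this z (z outside [5, 29]); Taking the union: only the 6×5.5 cube at (13, 8) is present, so the union is just that shape — 1 connected region. The outline is a single polygon with 4 vertices. Extrusion per mm of travel: 0.6 × 0.3 / (π × 1.425²) = 0.028216. Accumulating E over each segment gives final E = 0.6490.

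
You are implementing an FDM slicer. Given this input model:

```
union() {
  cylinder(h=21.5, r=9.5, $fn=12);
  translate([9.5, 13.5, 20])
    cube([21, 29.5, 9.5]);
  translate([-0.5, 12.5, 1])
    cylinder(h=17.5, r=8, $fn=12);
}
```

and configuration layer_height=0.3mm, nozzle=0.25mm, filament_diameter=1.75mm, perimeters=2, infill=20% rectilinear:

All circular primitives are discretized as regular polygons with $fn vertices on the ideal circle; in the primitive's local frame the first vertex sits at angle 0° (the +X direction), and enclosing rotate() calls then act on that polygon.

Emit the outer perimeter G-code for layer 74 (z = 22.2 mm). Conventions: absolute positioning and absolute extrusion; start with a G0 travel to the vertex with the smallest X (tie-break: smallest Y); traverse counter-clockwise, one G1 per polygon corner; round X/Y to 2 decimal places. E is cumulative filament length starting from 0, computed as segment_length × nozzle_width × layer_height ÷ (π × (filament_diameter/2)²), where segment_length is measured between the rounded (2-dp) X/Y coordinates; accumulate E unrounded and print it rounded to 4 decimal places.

At z = 22.2 mm: the cylinder is absent (z outside [0, 21.5]); the cube at (9.5, 13.5) (footprint 21×29.5) is included at this height; the cylinder at (-0.5, 12.5) is not intersected at this z (z outside [1, 18.5]); Taking the union: only the 21×29.5 cube at (9.5, 13.5) is present, so the union is just that shape — 1 connected region. The outline is a single polygon with 4 vertices. Extrusion per mm of travel: 0.25 × 0.3 / (π × 0.875²) = 0.031181. Accumulating E over each segment gives final E = 3.1493.

G0 X9.50 Y13.50 Z22.20
G1 X30.50 Y13.50 E0.6548
G1 X30.50 Y43.00 E1.5747
G1 X9.50 Y43.00 E2.2295
G1 X9.50 Y13.50 E3.1493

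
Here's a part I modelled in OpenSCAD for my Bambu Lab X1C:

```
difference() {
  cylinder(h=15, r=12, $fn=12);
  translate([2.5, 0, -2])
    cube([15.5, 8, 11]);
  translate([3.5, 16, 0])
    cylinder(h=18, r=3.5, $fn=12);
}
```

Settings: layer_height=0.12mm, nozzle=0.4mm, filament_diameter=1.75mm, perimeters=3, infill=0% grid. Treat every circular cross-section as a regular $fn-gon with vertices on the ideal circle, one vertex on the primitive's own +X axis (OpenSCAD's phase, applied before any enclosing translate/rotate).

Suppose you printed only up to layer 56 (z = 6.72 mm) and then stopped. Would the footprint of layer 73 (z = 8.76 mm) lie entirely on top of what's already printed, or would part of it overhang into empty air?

Compare the two slices. At z = 6.72: the cylinder: section is a regular 12-gon, circumradius r=12 (area = (12/2)·12.000²·sin(360°/12) = 432.00 mm²); the cube at (2.5, 0) (footprint 15.5×8) is included at this height (area 124.00 mm²); the r=3.5 cylinder at (3.5, 16) gives a regular 12-gon of circumradius 3.5 (constant along its height) (area = (12/2)·3.500²·sin(360°/12) = 36.75 mm²); Subtracting the remaining from the first: starting from the r=12 cylinder (432.00 mm²), the 15.5×8 cube at (2.5, 0) partially overlaps it — only the 65.96 mm² overlap (of its 124.00 mm²) is removed, clipping the outline; the r=3.5 cylinder at (3.5, 16) misses the remaining region (no effect) — area = 366.04 mm². At z = 8.76: the cylinder: section is a regular 12-gon, circumradius r=12 (area = (12/2)·12.000²·sin(360°/12) = 432.00 mm²); the cube at (2.5, 0) is present — its section is the full 15.5×8 rectangle (area 124.00 mm²); the cylinder at (3.5, 16): section is a regular 12-gon, circumradius r=3.5 (area = (12/2)·3.500²·sin(360°/12) = 36.75 mm²); Subtracting the remaining from the first: starting from the r=12 cylinder (432.00 mm²), the 15.5×8 cube at (2.5, 0) partially overlaps it — only the 65.96 mm² overlap (of its 124.00 mm²) is removed, clipping the outline; the r=3.5 cylinder at (3.5, 16) misses the remaining region (no effect) — area = 366.04 mm². Checking containment: the cross-section at z = 8.76 is a subset of the cross-section at z = 6.72.

entirely on top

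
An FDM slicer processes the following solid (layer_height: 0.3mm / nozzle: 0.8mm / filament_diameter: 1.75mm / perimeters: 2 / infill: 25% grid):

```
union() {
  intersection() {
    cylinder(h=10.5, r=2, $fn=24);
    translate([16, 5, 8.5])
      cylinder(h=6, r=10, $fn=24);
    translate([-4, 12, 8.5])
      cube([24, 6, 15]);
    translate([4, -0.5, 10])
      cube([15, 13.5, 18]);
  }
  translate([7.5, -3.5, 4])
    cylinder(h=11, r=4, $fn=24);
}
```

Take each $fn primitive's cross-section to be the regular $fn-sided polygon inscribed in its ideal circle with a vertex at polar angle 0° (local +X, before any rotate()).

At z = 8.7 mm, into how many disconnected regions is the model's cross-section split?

At z = 8.7 mm: the cylinder: section is a regular 24-gon, circumradius r=2; the r=10 cylinder at (16, 5) contributes a regular 24-gon of circumradius 10; the cube at (-4, 12) is present — its section is the full 24×6 rectangle; the cube at (4, -0.5) is absent (z outside [10, 28]); Taking the intersection: at least one operand is absent at this height, so nothing remains; the r=4 cylinder at (7.5, -3.5) gives a regular 24-gon of circumradius 4 (constant along its height); Combining (union): only the r=4 cylinder at (7.5, -3.5) is present, so the union is just that shape — 1 connected region. The result has 1 disconnected region.

1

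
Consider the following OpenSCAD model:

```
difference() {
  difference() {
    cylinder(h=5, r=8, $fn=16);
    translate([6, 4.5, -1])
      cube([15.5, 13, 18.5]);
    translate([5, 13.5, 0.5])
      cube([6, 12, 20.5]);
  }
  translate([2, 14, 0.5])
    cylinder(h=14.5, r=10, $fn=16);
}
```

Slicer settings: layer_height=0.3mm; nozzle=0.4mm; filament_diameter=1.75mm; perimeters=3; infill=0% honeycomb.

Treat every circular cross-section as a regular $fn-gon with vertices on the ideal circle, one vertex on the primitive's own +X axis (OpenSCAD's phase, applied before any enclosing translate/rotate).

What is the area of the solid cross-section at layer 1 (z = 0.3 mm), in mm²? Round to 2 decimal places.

195.80 mm²

At z = 0.3 mm: the r=8 cylinder contributes a regular 16-gon of circumradius 8 (area = (16/2)·8.000²·sin(360°/16) = 195.93 mm²); the cube at (6, 4.5) is present — its section is the full 15.5×13 rectangle (area 201.50 mm²); the cube at (5, 13.5) does not reach this height (z outside [0.5, 21]); Subtracting the remaining from the first: starting from the r=8 cylinder (195.93 mm²), the 15.5×13 cube at (6, 4.5) partially overlaps it — only the 0.14 mm² overlap (of its 201.50 mm²) is removed, clipping the outline — area = 195.80 mm²; the cylinder at (2, 14) is absent (z outside [0.5, 15]); After the difference (first − rest): none of the subtracted shapes is present at this height, so that combined region is unchanged — area = 195.80 mm². Overall, the cross-section is a single solid region. Net area = 195.80 mm².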